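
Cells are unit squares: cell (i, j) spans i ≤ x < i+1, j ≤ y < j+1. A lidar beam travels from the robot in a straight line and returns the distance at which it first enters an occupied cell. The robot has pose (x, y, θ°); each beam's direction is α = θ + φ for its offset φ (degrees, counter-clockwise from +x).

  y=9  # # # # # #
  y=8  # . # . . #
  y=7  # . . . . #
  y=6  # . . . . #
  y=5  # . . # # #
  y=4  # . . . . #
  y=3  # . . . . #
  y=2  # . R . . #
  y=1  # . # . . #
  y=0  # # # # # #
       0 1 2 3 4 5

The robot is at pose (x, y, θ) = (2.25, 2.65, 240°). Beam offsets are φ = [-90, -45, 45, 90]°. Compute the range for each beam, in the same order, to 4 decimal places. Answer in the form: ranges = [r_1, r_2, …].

ranges = [1.4434, 1.2941, 0.6729, 3.1754]

beam 1: φ=-90°, α=150°
  direction (-0.8660, 0.5000); cell (2,2); t to first gridline: x 0.2887, y 0.7000 (then +1.1547 / +2.0000)
    (1,2) via x @ 0.2887
    (1,3) via y @ 0.7000
    (0,3) via x @ 1.4434  # hit
  → r_1 = 1.4434
beam 2: φ=-45°, α=195°
  direction (-0.9659, -0.2588); cell (2,2); t to first gridline: x 0.2588, y 2.5114 (then +1.0353 / +3.8637)
    (1,2) via x @ 0.2588
    (0,2) via x @ 1.2941  # hit
  → r_2 = 1.2941
beam 3: φ=45°, α=285°
  direction (0.2588, -0.9659); cell (2,2); t to first gridline: x 2.8978, y 0.6729 (then +3.8637 / +1.0353)
    (2,1) via y @ 0.6729  # hit
  → r_3 = 0.6729
beam 4: φ=90°, α=330°
  direction (0.8660, -0.5000); cell (2,2); t to first gridline: x 0.8660, y 1.3000 (then +1.1547 / +2.0000)
    (3,2) via x @ 0.8660
    (3,1) via y @ 1.3000
    (4,1) via x @ 2.0207
    (5,1) via x @ 3.1754  # hit
  → r_4 = 3.1754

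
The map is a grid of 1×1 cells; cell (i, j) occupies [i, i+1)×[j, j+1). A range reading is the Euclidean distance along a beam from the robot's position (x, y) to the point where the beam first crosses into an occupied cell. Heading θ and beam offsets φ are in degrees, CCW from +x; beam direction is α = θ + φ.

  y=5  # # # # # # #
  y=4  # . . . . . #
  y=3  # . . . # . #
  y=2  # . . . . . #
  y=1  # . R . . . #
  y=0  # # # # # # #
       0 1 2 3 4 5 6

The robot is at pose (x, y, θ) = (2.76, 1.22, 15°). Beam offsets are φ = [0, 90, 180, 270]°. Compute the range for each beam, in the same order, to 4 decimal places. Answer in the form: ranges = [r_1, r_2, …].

beam 1: φ=0°, α=15°
  direction (0.9659, 0.2588); cell (2,1); t to first gridline: x 0.2485, y 3.0137 (then +1.0353 / +3.8637)
    (3,1) via x @ 0.2485
    (4,1) via x @ 1.2837
    (5,1) via x @ 2.3190
    (5,2) via y @ 3.0137
    (6,2) via x @ 3.3543  # hit
  → r_1 = 3.3543
beam 2: φ=90°, α=105°
  direction (-0.2588, 0.9659); cell (2,1); t to first gridline: x 2.9364, y 0.8075 (then +3.8637 / +1.0353)
    (2,2) via y @ 0.8075
    (2,3) via y @ 1.8428
    (2,4) via y @ 2.8781
    (1,4) via x @ 2.9364
    (1,5) via y @ 3.9133  # hit
  → r_2 = 3.9133
beam 3: φ=180°, α=195°
  direction (-0.9659, -0.2588); cell (2,1); t to first gridline: x 0.7868, y 0.8500 (then +1.0353 / +3.8637)
    (1,1) via x @ 0.7868
    (1,0) via y @ 0.8500  # hit
  → r_3 = 0.8500
beam 4: φ=270°, α=285°
  direction (0.2588, -0.9659); cell (2,1); t to first gridline: x 0.9273, y 0.2278 (then +3.8637 / +1.0353)
    (2,0) via y @ 0.2278  # hit
  → r_4 = 0.2278

ranges = [3.3543, 3.9133, 0.8500, 0.2278]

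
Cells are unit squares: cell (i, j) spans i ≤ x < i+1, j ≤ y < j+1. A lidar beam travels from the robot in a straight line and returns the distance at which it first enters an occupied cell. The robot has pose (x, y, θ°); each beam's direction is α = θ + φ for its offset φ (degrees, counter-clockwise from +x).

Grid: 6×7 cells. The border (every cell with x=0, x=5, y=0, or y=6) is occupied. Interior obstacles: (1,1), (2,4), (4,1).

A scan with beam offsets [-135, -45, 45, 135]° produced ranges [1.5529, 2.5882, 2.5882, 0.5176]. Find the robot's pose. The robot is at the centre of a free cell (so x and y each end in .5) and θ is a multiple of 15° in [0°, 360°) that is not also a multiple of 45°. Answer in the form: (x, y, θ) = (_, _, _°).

Enumerate (i+0.5, j+0.5, θ) over the 17 free cells and 16 admissible headings. For each, cast all 4 beams and compare to the given ranges.
  (3.5, 5.5, 75°): beam 1 = 3.0000 ≠ 1.5529 ✗
  (1.5, 3.5, 345°): beam 1 = 0.5774 ≠ 1.5529 ✗
  (4.5, 4.5, 150°): beam 1 = 0.5176 ≠ 1.5529 ✗
  …
  (2.5, 3.5, 330°): r_1=1.5529, r_2=2.5882, r_3=2.5882, r_4=0.5176 — all match ✓
Only this pose fits every beam.

(x, y, θ) = (2.5, 3.5, 330°)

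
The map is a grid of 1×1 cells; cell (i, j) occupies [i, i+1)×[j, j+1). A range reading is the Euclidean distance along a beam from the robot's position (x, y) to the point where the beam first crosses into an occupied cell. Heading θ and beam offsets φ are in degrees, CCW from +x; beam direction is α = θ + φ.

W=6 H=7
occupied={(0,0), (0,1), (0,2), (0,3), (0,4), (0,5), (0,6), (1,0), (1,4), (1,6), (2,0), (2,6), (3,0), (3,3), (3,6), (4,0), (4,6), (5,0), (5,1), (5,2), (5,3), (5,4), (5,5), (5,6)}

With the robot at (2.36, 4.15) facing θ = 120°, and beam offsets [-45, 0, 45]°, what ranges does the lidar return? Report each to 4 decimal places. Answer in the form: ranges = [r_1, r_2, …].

beam 1: φ=-45°, α=75°
  cosα=0.2588 sinα=0.9659 | (2,4) | tMaxX 2.4728 tMaxY 0.8800 | tΔX 3.8637 tΔY 1.0353
    t=0.8800 [y] (2,5)
    t=1.9153 [y] (2,6) — stop
  → r_1 = 1.9153
beam 2: φ=0°, α=120°
  cosα=-0.5000 sinα=0.8660 | (2,4) | tMaxX 0.7200 tMaxY 0.9815 | tΔX 2.0000 tΔY 1.1547
    t=0.7200 [x] (1,4) — stop
  → r_2 = 0.7200
beam 3: φ=45°, α=165°
  cosα=-0.9659 sinα=0.2588 | (2,4) | tMaxX 0.3727 tMaxY 3.2841 | tΔX 1.0353 tΔY 3.8637
    t=0.3727 [x] (1,4) — stop
  → r_3 = 0.3727

ranges = [1.9153, 0.7200, 0.3727]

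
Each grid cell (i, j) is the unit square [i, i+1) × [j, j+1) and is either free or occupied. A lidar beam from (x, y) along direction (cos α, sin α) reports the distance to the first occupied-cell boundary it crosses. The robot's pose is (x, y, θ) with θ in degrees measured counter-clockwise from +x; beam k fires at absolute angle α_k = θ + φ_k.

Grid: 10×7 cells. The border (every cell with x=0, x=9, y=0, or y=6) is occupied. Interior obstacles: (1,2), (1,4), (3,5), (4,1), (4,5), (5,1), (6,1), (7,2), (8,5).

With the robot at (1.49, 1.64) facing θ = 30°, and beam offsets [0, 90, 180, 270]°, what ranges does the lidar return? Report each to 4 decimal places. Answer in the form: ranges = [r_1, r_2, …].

ranges = [7.5171, 0.4157, 0.5658, 0.7390]

beam 1: φ=0°, α=30°
  d=(0.8660,0.5000)  start (1,1)  tX=0.5889 tY=0.7200  stride 1/|dx|=1.1547 1/|dy|=2.0000
    cross x-line → (2,1), t=0.5889
    cross y-line → (2,2), t=0.7200
    cross x-line → (3,2), t=1.7436
    cross y-line → (3,3), t=2.7200
    cross x-line → (4,3), t=2.8983
    cross x-line → (5,3), t=4.0530
    cross y-line → (5,4), t=4.7200
    cross x-line → (6,4), t=5.2077
    cross x-line → (7,4), t=6.3624
    cross y-line → (7,5), t=6.7200
    cross x-line → (8,5), t=7.5171 (wall)
  → r_1 = 7.5171
beam 2: φ=90°, α=120°
  d=(-0.5000,0.8660)  start (1,1)  tX=0.9800 tY=0.4157  stride 1/|dx|=2.0000 1/|dy|=1.1547
    cross y-line → (1,2), t=0.4157 (wall)
  → r_2 = 0.4157
beam 3: φ=180°, α=210°
  d=(-0.8660,-0.5000)  start (1,1)  tX=0.5658 tY=1.2800  stride 1/|dx|=1.1547 1/|dy|=2.0000
    cross x-line → (0,1), t=0.5658 (wall)
  → r_3 = 0.5658
beam 4: φ=270°, α=300°
  d=(0.5000,-0.8660)  start (1,1)  tX=1.0200 tY=0.7390  stride 1/|dx|=2.0000 1/|dy|=1.1547
    cross y-line → (1,0), t=0.7390 (wall)
  → r_4 = 0.7390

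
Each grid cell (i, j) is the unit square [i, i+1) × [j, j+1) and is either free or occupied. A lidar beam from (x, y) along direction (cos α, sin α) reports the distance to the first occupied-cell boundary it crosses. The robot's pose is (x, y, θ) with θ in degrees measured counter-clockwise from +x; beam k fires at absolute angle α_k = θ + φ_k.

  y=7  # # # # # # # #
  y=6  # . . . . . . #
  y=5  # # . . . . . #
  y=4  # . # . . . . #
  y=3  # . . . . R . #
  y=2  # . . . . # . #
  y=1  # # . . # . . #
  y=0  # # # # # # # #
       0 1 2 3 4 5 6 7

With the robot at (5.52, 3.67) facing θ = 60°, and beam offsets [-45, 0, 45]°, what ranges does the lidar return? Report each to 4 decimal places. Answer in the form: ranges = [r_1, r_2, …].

ranges = [1.5322, 2.9600, 3.4475]

beam 1: φ=-45°, α=15°
  cosα=0.9659 sinα=0.2588 | (5,3) | tMaxX 0.4969 tMaxY 1.2750 | tΔX 1.0353 tΔY 3.8637
    t=0.4969 [x] (6,3)
    t=1.2750 [y] (6,4)
    t=1.5322 [x] (7,4) — stop
  → r_1 = 1.5322
beam 2: φ=0°, α=60°
  cosα=0.5000 sinα=0.8660 | (5,3) | tMaxX 0.9600 tMaxY 0.3811 | tΔX 2.0000 tΔY 1.1547
    t=0.3811 [y] (5,4)
    t=0.9600 [x] (6,4)
    t=1.5358 [y] (6,5)
    t=2.6905 [y] (6,6)
    t=2.9600 [x] (7,6) — stop
  → r_2 = 2.9600
beam 3: φ=45°, α=105°
  cosα=-0.2588 sinα=0.9659 | (5,3) | tMaxX 2.0091 tMaxY 0.3416 | tΔX 3.8637 tΔY 1.0353
    t=0.3416 [y] (5,4)
    t=1.3769 [y] (5,5)
    t=2.0091 [x] (4,5)
    t=2.4122 [y] (4,6)
    t=3.4475 [y] (4,7) — stop
  → r_3 = 3.4475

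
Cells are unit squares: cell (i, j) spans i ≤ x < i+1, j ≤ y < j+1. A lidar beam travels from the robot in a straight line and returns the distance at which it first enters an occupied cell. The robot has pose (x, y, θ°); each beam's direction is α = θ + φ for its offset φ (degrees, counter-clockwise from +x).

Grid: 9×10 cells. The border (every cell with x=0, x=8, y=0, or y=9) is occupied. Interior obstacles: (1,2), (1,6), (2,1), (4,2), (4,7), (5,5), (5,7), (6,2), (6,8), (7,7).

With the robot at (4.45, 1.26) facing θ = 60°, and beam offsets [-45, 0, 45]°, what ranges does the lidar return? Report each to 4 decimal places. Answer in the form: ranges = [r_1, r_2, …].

beam 1: φ=-45°, α=15°
  dir = (cos 15°, sin 15°) = (0.9659, 0.2588); from cell (4,1)
  next x-line at t=0.5694, next y-line at t=2.8591; Δt_x=1.0353, Δt_y=3.8637
    x: enter (5,1) at t=0.5694
    x: enter (6,1) at t=1.6047
    x: enter (7,1) at t=2.6400
    y: enter (7,2) at t=2.8591
    x: enter (8,2) at t=3.6752 ← occupied
  → r_1 = 3.6752
beam 2: φ=0°, α=60°
  dir = (cos 60°, sin 60°) = (0.5000, 0.8660); from cell (4,1)
  next x-line at t=1.1000, next y-line at t=0.8545; Δt_x=2.0000, Δt_y=1.1547
    y: enter (4,2) at t=0.8545 ← occupied
  → r_2 = 0.8545
beam 3: φ=45°, α=105°
  dir = (cos 105°, sin 105°) = (-0.2588, 0.9659); from cell (4,1)
  next x-line at t=1.7387, next y-line at t=0.7661; Δt_x=3.8637, Δt_y=1.0353
    y: enter (4,2) at t=0.7661 ← occupied
  → r_3 = 0.7661

ranges = [3.6752, 0.8545, 0.7661]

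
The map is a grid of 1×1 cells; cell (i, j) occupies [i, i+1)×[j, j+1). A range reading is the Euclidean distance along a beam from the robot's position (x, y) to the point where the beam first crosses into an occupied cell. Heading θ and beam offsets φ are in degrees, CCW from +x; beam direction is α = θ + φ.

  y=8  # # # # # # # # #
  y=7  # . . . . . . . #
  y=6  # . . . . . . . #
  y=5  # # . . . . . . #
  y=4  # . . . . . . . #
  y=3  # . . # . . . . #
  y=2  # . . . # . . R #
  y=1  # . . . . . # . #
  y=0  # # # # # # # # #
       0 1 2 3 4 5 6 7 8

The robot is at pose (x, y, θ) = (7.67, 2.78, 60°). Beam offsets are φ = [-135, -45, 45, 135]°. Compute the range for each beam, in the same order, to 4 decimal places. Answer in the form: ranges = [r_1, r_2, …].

ranges = [1.2750, 0.3416, 5.4041, 2.7642]

beam 1: φ=-135°, α=285°
  d=(0.2588,-0.9659)  start (7,2)  tX=1.2750 tY=0.8075  stride 1/|dx|=3.8637 1/|dy|=1.0353
    cross y-line → (7,1), t=0.8075
    cross x-line → (8,1), t=1.2750 (wall)
  → r_1 = 1.2750
beam 2: φ=-45°, α=15°
  d=(0.9659,0.2588)  start (7,2)  tX=0.3416 tY=0.8500  stride 1/|dx|=1.0353 1/|dy|=3.8637
    cross x-line → (8,2), t=0.3416 (wall)
  → r_2 = 0.3416
beam 3: φ=45°, α=105°
  d=(-0.2588,0.9659)  start (7,2)  tX=2.5887 tY=0.2278  stride 1/|dx|=3.8637 1/|dy|=1.0353
    cross y-line → (7,3), t=0.2278
    cross y-line → (7,4), t=1.2630
    cross y-line → (7,5), t=2.2983
    cross x-line → (6,5), t=2.5887
    cross y-line → (6,6), t=3.3336
    cross y-line → (6,7), t=4.3689
    cross y-line → (6,8), t=5.4041 (wall)
  → r_3 = 5.4041
beam 4: φ=135°, α=195°
  d=(-0.9659,-0.2588)  start (7,2)  tX=0.6936 tY=3.0137  stride 1/|dx|=1.0353 1/|dy|=3.8637
    cross x-line → (6,2), t=0.6936
    cross x-line → (5,2), t=1.7289
    cross x-line → (4,2), t=2.7642 (wall)
  → r_4 = 2.7642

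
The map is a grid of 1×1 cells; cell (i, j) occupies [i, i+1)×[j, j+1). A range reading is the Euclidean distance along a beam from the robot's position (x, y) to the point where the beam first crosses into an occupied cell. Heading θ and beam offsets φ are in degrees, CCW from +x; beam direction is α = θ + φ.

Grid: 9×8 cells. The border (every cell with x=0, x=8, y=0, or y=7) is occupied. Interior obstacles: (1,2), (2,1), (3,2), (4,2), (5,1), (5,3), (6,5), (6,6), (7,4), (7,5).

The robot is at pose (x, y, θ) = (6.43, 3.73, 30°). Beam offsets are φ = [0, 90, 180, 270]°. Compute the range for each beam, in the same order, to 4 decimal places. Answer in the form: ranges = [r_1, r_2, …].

ranges = [0.6582, 3.7759, 0.4965, 3.1400]

beam 1: φ=0°, α=30°
  d=(0.8660,0.5000)  start (6,3)  tX=0.6582 tY=0.5400  stride 1/|dx|=1.1547 1/|dy|=2.0000
    cross y-line → (6,4), t=0.5400
    cross x-line → (7,4), t=0.6582 (wall)
  → r_1 = 0.6582
beam 2: φ=90°, α=120°
  d=(-0.5000,0.8660)  start (6,3)  tX=0.8600 tY=0.3118  stride 1/|dx|=2.0000 1/|dy|=1.1547
    cross y-line → (6,4), t=0.3118
    cross x-line → (5,4), t=0.8600
    cross y-line → (5,5), t=1.4665
    cross y-line → (5,6), t=2.6212
    cross x-line → (4,6), t=2.8600
    cross y-line → (4,7), t=3.7759 (wall)
  → r_2 = 3.7759
beam 3: φ=180°, α=210°
  d=(-0.8660,-0.5000)  start (6,3)  tX=0.4965 tY=1.4600  stride 1/|dx|=1.1547 1/|dy|=2.0000
    cross x-line → (5,3), t=0.4965 (wall)
  → r_3 = 0.4965
beam 4: φ=270°, α=300°
  d=(0.5000,-0.8660)  start (6,3)  tX=1.1400 tY=0.8429  stride 1/|dx|=2.0000 1/|dy|=1.1547
    cross y-line → (6,2), t=0.8429
    cross x-line → (7,2), t=1.1400
    cross y-line → (7,1), t=1.9976
    cross x-line → (8,1), t=3.1400 (wall)
  → r_4 = 3.1400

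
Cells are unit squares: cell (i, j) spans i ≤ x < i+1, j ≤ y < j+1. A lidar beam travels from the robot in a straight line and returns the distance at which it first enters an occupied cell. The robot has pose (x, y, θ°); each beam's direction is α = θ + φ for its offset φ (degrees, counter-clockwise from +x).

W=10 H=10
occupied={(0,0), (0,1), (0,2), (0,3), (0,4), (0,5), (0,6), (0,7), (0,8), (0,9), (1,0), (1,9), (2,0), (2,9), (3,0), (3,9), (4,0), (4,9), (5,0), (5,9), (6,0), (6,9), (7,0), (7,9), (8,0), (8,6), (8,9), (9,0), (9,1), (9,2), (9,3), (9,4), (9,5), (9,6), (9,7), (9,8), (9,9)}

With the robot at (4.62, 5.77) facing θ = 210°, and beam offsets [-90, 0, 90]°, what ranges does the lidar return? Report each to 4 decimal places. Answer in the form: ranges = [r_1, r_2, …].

beam 1: φ=-90°, α=120°
  cosα=-0.5000 sinα=0.8660 | (4,5) | tMaxX 1.2400 tMaxY 0.2656 | tΔX 2.0000 tΔY 1.1547
    t=0.2656 [y] (4,6)
    t=1.2400 [x] (3,6)
    t=1.4203 [y] (3,7)
    t=2.5750 [y] (3,8)
    t=3.2400 [x] (2,8)
    t=3.7297 [y] (2,9) — stop
  → r_1 = 3.7297
beam 2: φ=0°, α=210°
  cosα=-0.8660 sinα=-0.5000 | (4,5) | tMaxX 0.7159 tMaxY 1.5400 | tΔX 1.1547 tΔY 2.0000
    t=0.7159 [x] (3,5)
    t=1.5400 [y] (3,4)
    t=1.8706 [x] (2,4)
    t=3.0253 [x] (1,4)
    t=3.5400 [y] (1,3)
    t=4.1800 [x] (0,3) — stop
  → r_2 = 4.1800
beam 3: φ=90°, α=300°
  cosα=0.5000 sinα=-0.8660 | (4,5) | tMaxX 0.7600 tMaxY 0.8891 | tΔX 2.0000 tΔY 1.1547
    t=0.7600 [x] (5,5)
    t=0.8891 [y] (5,4)
    t=2.0438 [y] (5,3)
    t=2.7600 [x] (6,3)
    t=3.1985 [y] (6,2)
    t=4.3532 [y] (6,1)
    t=4.7600 [x] (7,1)
    t=5.5079 [y] (7,0) — stop
  → r_3 = 5.5079

ranges = [3.7297, 4.1800, 5.5079]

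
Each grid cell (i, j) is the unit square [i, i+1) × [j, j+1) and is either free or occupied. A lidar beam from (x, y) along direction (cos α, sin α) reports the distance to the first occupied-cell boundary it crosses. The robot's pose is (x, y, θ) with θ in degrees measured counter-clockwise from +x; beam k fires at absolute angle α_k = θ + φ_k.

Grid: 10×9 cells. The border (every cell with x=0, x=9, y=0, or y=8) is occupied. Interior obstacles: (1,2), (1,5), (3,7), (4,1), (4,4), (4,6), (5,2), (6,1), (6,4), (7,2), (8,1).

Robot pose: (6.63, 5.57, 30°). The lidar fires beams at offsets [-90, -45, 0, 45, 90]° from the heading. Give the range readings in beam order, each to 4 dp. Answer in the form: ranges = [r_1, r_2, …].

beam 1: φ=-90°, α=300°
  dir = (cos 300°, sin 300°) = (0.5000, -0.8660); from cell (6,5)
  next x-line at t=0.7400, next y-line at t=0.6582; Δt_x=2.0000, Δt_y=1.1547
    y: enter (6,4) at t=0.6582 ← occupied
  → r_1 = 0.6582
beam 2: φ=-45°, α=345°
  dir = (cos 345°, sin 345°) = (0.9659, -0.2588); from cell (6,5)
  next x-line at t=0.3831, next y-line at t=2.2023; Δt_x=1.0353, Δt_y=3.8637
    x: enter (7,5) at t=0.3831
    x: enter (8,5) at t=1.4183
    y: enter (8,4) at t=2.2023
    x: enter (9,4) at t=2.4536 ← occupied
  → r_2 = 2.4536
beam 3: φ=0°, α=30°
  dir = (cos 30°, sin 30°) = (0.8660, 0.5000); from cell (6,5)
  next x-line at t=0.4272, next y-line at t=0.8600; Δt_x=1.1547, Δt_y=2.0000
    x: enter (7,5) at t=0.4272
    y: enter (7,6) at t=0.8600
    x: enter (8,6) at t=1.5819
    x: enter (9,6) at t=2.7366 ← occupied
  → r_3 = 2.7366
beam 4: φ=45°, α=75°
  dir = (cos 75°, sin 75°) = (0.2588, 0.9659); from cell (6,5)
  next x-line at t=1.4296, next y-line at t=0.4452; Δt_x=3.8637, Δt_y=1.0353
    y: enter (6,6) at t=0.4452
    x: enter (7,6) at t=1.4296
    y: enter (7,7) at t=1.4804
    y: enter (7,8) at t=2.5157 ← occupied
  → r_4 = 2.5157
beam 5: φ=90°, α=120°
  dir = (cos 120°, sin 120°) = (-0.5000, 0.8660); from cell (6,5)
  next x-line at t=1.2600, next y-line at t=0.4965; Δt_x=2.0000, Δt_y=1.1547
    y: enter (6,6) at t=0.4965
    x: enter (5,6) at t=1.2600
    y: enter (5,7) at t=1.6512
    y: enter (5,8) at t=2.8059 ← occupied
  → r_5 = 2.8059

ranges = [0.6582, 2.4536, 2.7366, 2.5157, 2.8059]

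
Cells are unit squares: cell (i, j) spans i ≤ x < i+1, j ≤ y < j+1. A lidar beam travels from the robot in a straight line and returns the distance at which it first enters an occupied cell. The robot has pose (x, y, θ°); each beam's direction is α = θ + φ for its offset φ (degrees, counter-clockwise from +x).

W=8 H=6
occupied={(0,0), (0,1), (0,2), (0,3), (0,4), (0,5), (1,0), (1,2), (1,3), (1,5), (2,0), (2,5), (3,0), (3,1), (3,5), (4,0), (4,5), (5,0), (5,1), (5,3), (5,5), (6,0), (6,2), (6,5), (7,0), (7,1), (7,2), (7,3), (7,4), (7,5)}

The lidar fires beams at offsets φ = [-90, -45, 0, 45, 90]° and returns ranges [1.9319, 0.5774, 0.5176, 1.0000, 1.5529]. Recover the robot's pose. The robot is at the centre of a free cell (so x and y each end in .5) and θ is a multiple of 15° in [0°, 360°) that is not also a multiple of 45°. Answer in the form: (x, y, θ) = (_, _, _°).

Enumerate (i+0.5, j+0.5, θ) over the 18 free cells and 16 admissible headings. For each, cast all 5 beams and compare to the given ranges.
  (1.5, 4.5, 30°): beam 1 = 0.5774 ≠ 1.9319 ✗
  (3.5, 2.5, 210°): beam 1 = 2.8868 ≠ 1.9319 ✗
  (1.5, 1.5, 165°): beam 1 = 0.5176 ≠ 1.9319 ✗
  (4.5, 4.5, 75°): beam 1 = 2.5882 ≠ 1.9319 ✗
  …
  (2.5, 4.5, 105°): r_1=1.9319, r_2=0.5774, r_3=0.5176, r_4=1.0000, r_5=1.5529 — all match ✓
No second candidate reproduces the full scan.

(x, y, θ) = (2.5, 4.5, 105°)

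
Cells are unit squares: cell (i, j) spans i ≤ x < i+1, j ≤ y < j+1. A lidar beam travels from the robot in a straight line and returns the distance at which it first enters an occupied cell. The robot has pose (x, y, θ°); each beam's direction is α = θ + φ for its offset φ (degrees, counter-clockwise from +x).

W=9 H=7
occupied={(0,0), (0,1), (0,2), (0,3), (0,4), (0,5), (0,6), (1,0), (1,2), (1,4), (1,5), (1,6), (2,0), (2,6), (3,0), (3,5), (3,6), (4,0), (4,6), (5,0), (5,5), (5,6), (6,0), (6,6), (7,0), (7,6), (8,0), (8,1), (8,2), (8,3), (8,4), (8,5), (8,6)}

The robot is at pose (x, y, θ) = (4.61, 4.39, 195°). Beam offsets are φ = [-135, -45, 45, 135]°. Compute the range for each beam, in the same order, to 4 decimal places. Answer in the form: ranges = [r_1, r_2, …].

ranges = [0.7800, 1.2200, 3.9144, 3.9144]

beam 1: φ=-135°, α=60°
  d=(0.5000,0.8660)  start (4,4)  tX=0.7800 tY=0.7044  stride 1/|dx|=2.0000 1/|dy|=1.1547
    cross y-line → (4,5), t=0.7044
    cross x-line → (5,5), t=0.7800 (wall)
  → r_1 = 0.7800
beam 2: φ=-45°, α=150°
  d=(-0.8660,0.5000)  start (4,4)  tX=0.7044 tY=1.2200  stride 1/|dx|=1.1547 1/|dy|=2.0000
    cross x-line → (3,4), t=0.7044
    cross y-line → (3,5), t=1.2200 (wall)
  → r_2 = 1.2200
beam 3: φ=45°, α=240°
  d=(-0.5000,-0.8660)  start (4,4)  tX=1.2200 tY=0.4503  stride 1/|dx|=2.0000 1/|dy|=1.1547
    cross y-line → (4,3), t=0.4503
    cross x-line → (3,3), t=1.2200
    cross y-line → (3,2), t=1.6050
    cross y-line → (3,1), t=2.7597
    cross x-line → (2,1), t=3.2200
    cross y-line → (2,0), t=3.9144 (wall)
  → r_3 = 3.9144
beam 4: φ=135°, α=330°
  d=(0.8660,-0.5000)  start (4,4)  tX=0.4503 tY=0.7800  stride 1/|dx|=1.1547 1/|dy|=2.0000
    cross x-line → (5,4), t=0.4503
    cross y-line → (5,3), t=0.7800
    cross x-line → (6,3), t=1.6050
    cross x-line → (7,3), t=2.7597
    cross y-line → (7,2), t=2.7800
    cross x-line → (8,2), t=3.9144 (wall)
  → r_4 = 3.9144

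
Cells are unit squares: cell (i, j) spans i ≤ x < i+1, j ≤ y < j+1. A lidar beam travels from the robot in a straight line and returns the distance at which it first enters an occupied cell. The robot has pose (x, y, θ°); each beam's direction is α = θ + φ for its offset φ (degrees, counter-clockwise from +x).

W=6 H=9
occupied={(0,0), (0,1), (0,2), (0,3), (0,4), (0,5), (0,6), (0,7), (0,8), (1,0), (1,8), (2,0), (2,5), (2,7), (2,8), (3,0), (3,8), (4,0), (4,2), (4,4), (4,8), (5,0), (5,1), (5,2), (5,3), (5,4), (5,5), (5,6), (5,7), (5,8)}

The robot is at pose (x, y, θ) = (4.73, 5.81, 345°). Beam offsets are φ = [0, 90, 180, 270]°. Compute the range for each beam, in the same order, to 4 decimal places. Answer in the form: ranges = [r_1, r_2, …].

beam 1: φ=0°, α=345°
  direction (0.9659, -0.2588); cell (4,5); t to first gridline: x 0.2795, y 3.1296 (then +1.0353 / +3.8637)
    (5,5) via x @ 0.2795  # hit
  → r_1 = 0.2795
beam 2: φ=90°, α=75°
  direction (0.2588, 0.9659); cell (4,5); t to first gridline: x 1.0432, y 0.1967 (then +3.8637 / +1.0353)
    (4,6) via y @ 0.1967
    (5,6) via x @ 1.0432  # hit
  → r_2 = 1.0432
beam 3: φ=180°, α=165°
  direction (-0.9659, 0.2588); cell (4,5); t to first gridline: x 0.7558, y 0.7341 (then +1.0353 / +3.8637)
    (4,6) via y @ 0.7341
    (3,6) via x @ 0.7558
    (2,6) via x @ 1.7910
    (1,6) via x @ 2.8263
    (0,6) via x @ 3.8616  # hit
  → r_3 = 3.8616
beam 4: φ=270°, α=255°
  direction (-0.2588, -0.9659); cell (4,5); t to first gridline: x 2.8205, y 0.8386 (then +3.8637 / +1.0353)
    (4,4) via y @ 0.8386  # hit
  → r_4 = 0.8386

ranges = [0.2795, 1.0432, 3.8616, 0.8386]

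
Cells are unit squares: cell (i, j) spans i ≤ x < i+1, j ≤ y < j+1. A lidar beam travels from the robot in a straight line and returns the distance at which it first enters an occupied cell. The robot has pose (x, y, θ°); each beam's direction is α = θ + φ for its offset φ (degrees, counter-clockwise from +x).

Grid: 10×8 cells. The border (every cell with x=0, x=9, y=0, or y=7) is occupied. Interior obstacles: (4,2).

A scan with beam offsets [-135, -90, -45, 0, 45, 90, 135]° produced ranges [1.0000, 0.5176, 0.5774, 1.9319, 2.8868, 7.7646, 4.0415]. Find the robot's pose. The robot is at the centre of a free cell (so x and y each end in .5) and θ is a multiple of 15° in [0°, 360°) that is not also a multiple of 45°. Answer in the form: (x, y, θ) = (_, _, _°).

Enumerate (i+0.5, j+0.5, θ) over the 47 free cells and 16 admissible headings. For each, cast all 7 beams and compare to the given ranges.
  (6.5, 3.5, 210°): beam 1 = 3.6235 ≠ 1.0000 ✗
  (2.5, 1.5, 165°): beam 1 = 1.7321 ≠ 1.0000 ✗
  (2.5, 4.5, 105°): beam 1 = 7.0000 ≠ 1.0000 ✗
  (4.5, 1.5, 60°): beam 1 = 0.5176 ≠ 1.0000 ✗
  (8.5, 1.5, 330°): beam 1 = 1.9319 ≠ 1.0000 ✗
  …
  (8.5, 4.5, 75°): r_1=1.0000, r_2=0.5176, r_3=0.5774, r_4=1.9319, r_5=2.8868, r_6=7.7646, r_7=4.0415 — all match ✓
Unique over the lattice → pose = (8.5, 4.5, 75°).

(x, y, θ) = (8.5, 4.5, 75°)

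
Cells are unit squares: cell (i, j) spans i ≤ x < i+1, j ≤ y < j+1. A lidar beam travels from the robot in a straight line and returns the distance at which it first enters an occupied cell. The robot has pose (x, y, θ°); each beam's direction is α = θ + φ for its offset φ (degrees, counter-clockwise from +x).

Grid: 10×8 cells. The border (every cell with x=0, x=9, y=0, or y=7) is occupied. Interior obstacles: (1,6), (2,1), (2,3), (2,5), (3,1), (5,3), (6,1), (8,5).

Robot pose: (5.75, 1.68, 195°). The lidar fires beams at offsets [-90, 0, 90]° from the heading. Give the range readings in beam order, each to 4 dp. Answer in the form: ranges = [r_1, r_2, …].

beam 1: φ=-90°, α=105°
  direction (-0.2588, 0.9659); cell (5,1); t to first gridline: x 2.8978, y 0.3313 (then +3.8637 / +1.0353)
    (5,2) via y @ 0.3313
    (5,3) via y @ 1.3666  # hit
  → r_1 = 1.3666
beam 2: φ=0°, α=195°
  direction (-0.9659, -0.2588); cell (5,1); t to first gridline: x 0.7765, y 2.6273 (then +1.0353 / +3.8637)
    (4,1) via x @ 0.7765
    (3,1) via x @ 1.8117  # hit
  → r_2 = 1.8117
beam 3: φ=90°, α=285°
  direction (0.2588, -0.9659); cell (5,1); t to first gridline: x 0.9659, y 0.7040 (then +3.8637 / +1.0353)
    (5,0) via y @ 0.7040  # hit
  → r_3 = 0.7040

ranges = [1.3666, 1.8117, 0.7040]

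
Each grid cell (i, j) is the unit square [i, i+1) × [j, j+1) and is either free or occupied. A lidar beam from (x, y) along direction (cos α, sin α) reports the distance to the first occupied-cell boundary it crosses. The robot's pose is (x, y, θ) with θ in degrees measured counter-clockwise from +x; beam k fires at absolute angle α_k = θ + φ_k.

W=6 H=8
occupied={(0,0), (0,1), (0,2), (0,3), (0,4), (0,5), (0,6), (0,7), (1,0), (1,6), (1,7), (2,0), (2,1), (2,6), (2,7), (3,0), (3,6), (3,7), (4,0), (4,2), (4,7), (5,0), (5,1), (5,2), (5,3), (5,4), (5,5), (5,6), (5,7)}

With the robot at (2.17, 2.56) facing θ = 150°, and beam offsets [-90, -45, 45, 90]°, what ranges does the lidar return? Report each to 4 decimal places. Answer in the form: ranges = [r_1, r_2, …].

ranges = [5.1269, 3.5614, 1.2113, 1.8013]

beam 1: φ=-90°, α=60°
  d=(0.5000,0.8660)  start (2,2)  tX=1.6600 tY=0.5081  stride 1/|dx|=2.0000 1/|dy|=1.1547
    cross y-line → (2,3), t=0.5081
    cross x-line → (3,3), t=1.6600
    cross y-line → (3,4), t=1.6628
    cross y-line → (3,5), t=2.8175
    cross x-line → (4,5), t=3.6600
    cross y-line → (4,6), t=3.9722
    cross y-line → (4,7), t=5.1269 (wall)
  → r_1 = 5.1269
beam 2: φ=-45°, α=105°
  d=(-0.2588,0.9659)  start (2,2)  tX=0.6568 tY=0.4555  stride 1/|dx|=3.8637 1/|dy|=1.0353
    cross y-line → (2,3), t=0.4555
    cross x-line → (1,3), t=0.6568
    cross y-line → (1,4), t=1.4908
    cross y-line → (1,5), t=2.5261
    cross y-line → (1,6), t=3.5614 (wall)
  → r_2 = 3.5614
beam 3: φ=45°, α=195°
  d=(-0.9659,-0.2588)  start (2,2)  tX=0.1760 tY=2.1637  stride 1/|dx|=1.0353 1/|dy|=3.8637
    cross x-line → (1,2), t=0.1760
    cross x-line → (0,2), t=1.2113 (wall)
  → r_3 = 1.2113
beam 4: φ=90°, α=240°
  d=(-0.5000,-0.8660)  start (2,2)  tX=0.3400 tY=0.6466  stride 1/|dx|=2.0000 1/|dy|=1.1547
    cross x-line → (1,2), t=0.3400
    cross y-line → (1,1), t=0.6466
    cross y-line → (1,0), t=1.8013 (wall)
  → r_4 = 1.8013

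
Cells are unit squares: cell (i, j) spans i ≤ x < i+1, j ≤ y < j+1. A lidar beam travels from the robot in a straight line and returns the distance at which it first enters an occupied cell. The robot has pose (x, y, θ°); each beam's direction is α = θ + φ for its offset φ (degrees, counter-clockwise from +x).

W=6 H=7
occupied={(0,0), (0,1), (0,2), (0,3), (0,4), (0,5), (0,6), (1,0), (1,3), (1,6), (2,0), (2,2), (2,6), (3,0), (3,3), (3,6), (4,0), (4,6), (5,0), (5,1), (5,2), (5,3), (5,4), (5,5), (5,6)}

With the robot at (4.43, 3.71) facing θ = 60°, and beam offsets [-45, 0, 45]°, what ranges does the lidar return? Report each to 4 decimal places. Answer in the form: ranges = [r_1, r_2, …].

ranges = [0.5901, 1.1400, 2.3708]

beam 1: φ=-45°, α=15°
  cosα=0.9659 sinα=0.2588 | (4,3) | tMaxX 0.5901 tMaxY 1.1205 | tΔX 1.0353 tΔY 3.8637
    t=0.5901 [x] (5,3) — stop
  → r_1 = 0.5901
beam 2: φ=0°, α=60°
  cosα=0.5000 sinα=0.8660 | (4,3) | tMaxX 1.1400 tMaxY 0.3349 | tΔX 2.0000 tΔY 1.1547
    t=0.3349 [y] (4,4)
    t=1.1400 [x] (5,4) — stop
  → r_2 = 1.1400
beam 3: φ=45°, α=105°
  cosα=-0.2588 sinα=0.9659 | (4,3) | tMaxX 1.6614 tMaxY 0.3002 | tΔX 3.8637 tΔY 1.0353
    t=0.3002 [y] (4,4)
    t=1.3355 [y] (4,5)
    t=1.6614 [x] (3,5)
    t=2.3708 [y] (3,6) — stop
  → r_3 = 2.3708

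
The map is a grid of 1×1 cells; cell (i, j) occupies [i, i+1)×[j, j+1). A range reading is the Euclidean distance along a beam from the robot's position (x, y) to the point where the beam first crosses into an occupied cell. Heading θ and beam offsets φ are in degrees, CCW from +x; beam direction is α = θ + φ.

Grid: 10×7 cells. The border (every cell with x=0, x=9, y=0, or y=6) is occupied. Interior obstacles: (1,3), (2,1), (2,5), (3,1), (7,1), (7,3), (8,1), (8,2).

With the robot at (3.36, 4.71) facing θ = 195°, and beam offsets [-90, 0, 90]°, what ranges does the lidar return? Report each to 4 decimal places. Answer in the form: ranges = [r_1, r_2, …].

beam 1: φ=-90°, α=105°
  dir = (cos 105°, sin 105°) = (-0.2588, 0.9659); from cell (3,4)
  next x-line at t=1.3909, next y-line at t=0.3002; Δt_x=3.8637, Δt_y=1.0353
    y: enter (3,5) at t=0.3002
    y: enter (3,6) at t=1.3355 ← occupied
  → r_1 = 1.3355
beam 2: φ=0°, α=195°
  dir = (cos 195°, sin 195°) = (-0.9659, -0.2588); from cell (3,4)
  next x-line at t=0.3727, next y-line at t=2.7432; Δt_x=1.0353, Δt_y=3.8637
    x: enter (2,4) at t=0.3727
    x: enter (1,4) at t=1.4080
    x: enter (0,4) at t=2.4433 ← occupied
  → r_2 = 2.4433
beam 3: φ=90°, α=285°
  dir = (cos 285°, sin 285°) = (0.2588, -0.9659); from cell (3,4)
  next x-line at t=2.4728, next y-line at t=0.7350; Δt_x=3.8637, Δt_y=1.0353
    y: enter (3,3) at t=0.7350
    y: enter (3,2) at t=1.7703
    x: enter (4,2) at t=2.4728
    y: enter (4,1) at t=2.8056
    y: enter (4,0) at t=3.8409 ← occupied
  → r_3 = 3.8409

ranges = [1.3355, 2.4433, 3.8409]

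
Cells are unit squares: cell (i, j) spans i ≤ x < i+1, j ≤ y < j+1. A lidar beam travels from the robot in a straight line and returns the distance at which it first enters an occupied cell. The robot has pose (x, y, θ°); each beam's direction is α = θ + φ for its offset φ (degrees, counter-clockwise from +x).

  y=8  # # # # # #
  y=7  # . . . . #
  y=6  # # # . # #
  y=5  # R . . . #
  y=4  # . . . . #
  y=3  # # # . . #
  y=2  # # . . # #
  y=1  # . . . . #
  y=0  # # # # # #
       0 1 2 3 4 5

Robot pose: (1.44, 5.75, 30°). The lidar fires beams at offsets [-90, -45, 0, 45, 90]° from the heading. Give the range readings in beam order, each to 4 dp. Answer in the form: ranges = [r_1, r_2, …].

beam 1: φ=-90°, α=300°
  cosα=0.5000 sinα=-0.8660 | (1,5) | tMaxX 1.1200 tMaxY 0.8660 | tΔX 2.0000 tΔY 1.1547
    t=0.8660 [y] (1,4)
    t=1.1200 [x] (2,4)
    t=2.0207 [y] (2,3) — stop
  → r_1 = 2.0207
beam 2: φ=-45°, α=345°
  cosα=0.9659 sinα=-0.2588 | (1,5) | tMaxX 0.5798 tMaxY 2.8978 | tΔX 1.0353 tΔY 3.8637
    t=0.5798 [x] (2,5)
    t=1.6150 [x] (3,5)
    t=2.6503 [x] (4,5)
    t=2.8978 [y] (4,4)
    t=3.6856 [x] (5,4) — stop
  → r_2 = 3.6856
beam 3: φ=0°, α=30°
  cosα=0.8660 sinα=0.5000 | (1,5) | tMaxX 0.6466 tMaxY 0.5000 | tΔX 1.1547 tΔY 2.0000
    t=0.5000 [y] (1,6) — stop
  → r_3 = 0.5000
beam 4: φ=45°, α=75°
  cosα=0.2588 sinα=0.9659 | (1,5) | tMaxX 2.1637 tMaxY 0.2588 | tΔX 3.8637 tΔY 1.0353
    t=0.2588 [y] (1,6) — stop
  → r_4 = 0.2588
beam 5: φ=90°, α=120°
  cosα=-0.5000 sinα=0.8660 | (1,5) | tMaxX 0.8800 tMaxY 0.2887 | tΔX 2.0000 tΔY 1.1547
    t=0.2887 [y] (1,6) — stop
  → r_5 = 0.2887

ranges = [2.0207, 3.6856, 0.5000, 0.2588, 0.2887]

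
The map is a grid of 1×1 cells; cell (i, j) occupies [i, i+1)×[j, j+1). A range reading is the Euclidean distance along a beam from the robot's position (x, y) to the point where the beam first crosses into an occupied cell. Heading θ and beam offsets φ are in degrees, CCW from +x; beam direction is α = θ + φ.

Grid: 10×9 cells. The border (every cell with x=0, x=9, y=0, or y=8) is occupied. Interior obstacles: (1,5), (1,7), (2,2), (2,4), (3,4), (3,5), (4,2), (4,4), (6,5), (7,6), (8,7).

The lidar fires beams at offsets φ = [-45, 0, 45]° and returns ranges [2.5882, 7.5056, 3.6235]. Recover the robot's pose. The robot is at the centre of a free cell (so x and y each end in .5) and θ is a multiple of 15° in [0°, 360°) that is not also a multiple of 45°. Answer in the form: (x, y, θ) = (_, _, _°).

Enumerate (i+0.5, j+0.5, θ) over the 45 free cells and 16 admissible headings. For each, cast all 3 beams and compare to the given ranges.
  (5.5, 4.5, 300°): beam 1 = 1.9319 ≠ 2.5882 ✗
  (7.5, 4.5, 285°): beam 1 = 4.0415 ≠ 2.5882 ✗
  (3.5, 1.5, 15°): beam 1 = 1.0000 ≠ 2.5882 ✗
  (5.5, 7.5, 150°): beam 1 = 0.5176 ≠ 2.5882 ✗
  …
  (8.5, 3.5, 150°): r_1=2.5882, r_2=7.5056, r_3=3.6235 — all match ✓
Unique over the lattice → pose = (8.5, 3.5, 150°).

(x, y, θ) = (8.5, 3.5, 150°)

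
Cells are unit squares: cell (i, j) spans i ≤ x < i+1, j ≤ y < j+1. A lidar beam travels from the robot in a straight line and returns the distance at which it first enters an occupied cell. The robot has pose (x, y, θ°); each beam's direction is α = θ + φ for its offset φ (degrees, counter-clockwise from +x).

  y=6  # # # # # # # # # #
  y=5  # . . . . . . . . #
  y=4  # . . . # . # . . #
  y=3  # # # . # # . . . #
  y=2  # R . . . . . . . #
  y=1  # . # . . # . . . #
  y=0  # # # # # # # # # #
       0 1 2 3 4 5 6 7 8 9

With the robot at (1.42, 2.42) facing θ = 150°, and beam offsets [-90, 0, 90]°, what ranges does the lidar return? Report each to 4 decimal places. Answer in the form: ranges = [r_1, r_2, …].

beam 1: φ=-90°, α=60°
  direction (0.5000, 0.8660); cell (1,2); t to first gridline: x 1.1600, y 0.6697 (then +2.0000 / +1.1547)
    (1,3) via y @ 0.6697  # hit
  → r_1 = 0.6697
beam 2: φ=0°, α=150°
  direction (-0.8660, 0.5000); cell (1,2); t to first gridline: x 0.4850, y 1.1600 (then +1.1547 / +2.0000)
    (0,2) via x @ 0.4850  # hit
  → r_2 = 0.4850
beam 3: φ=90°, α=240°
  direction (-0.5000, -0.8660); cell (1,2); t to first gridline: x 0.8400, y 0.4850 (then +2.0000 / +1.1547)
    (1,1) via y @ 0.4850
    (0,1) via x @ 0.8400  # hit
  → r_3 = 0.8400

ranges = [0.6697, 0.4850, 0.8400]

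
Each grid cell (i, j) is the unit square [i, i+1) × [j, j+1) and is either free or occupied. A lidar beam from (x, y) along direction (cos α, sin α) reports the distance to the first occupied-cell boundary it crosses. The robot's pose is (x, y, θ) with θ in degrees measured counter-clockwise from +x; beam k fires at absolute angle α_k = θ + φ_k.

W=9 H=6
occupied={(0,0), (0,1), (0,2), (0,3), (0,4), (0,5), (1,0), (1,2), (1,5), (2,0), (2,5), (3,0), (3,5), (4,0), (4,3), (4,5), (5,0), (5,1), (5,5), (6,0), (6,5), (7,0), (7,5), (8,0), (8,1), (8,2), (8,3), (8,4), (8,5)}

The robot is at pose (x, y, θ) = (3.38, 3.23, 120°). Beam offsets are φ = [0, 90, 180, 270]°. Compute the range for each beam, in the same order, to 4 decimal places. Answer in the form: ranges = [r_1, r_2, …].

ranges = [2.0438, 1.5935, 2.5750, 0.7159]

beam 1: φ=0°, α=120°
  d=(-0.5000,0.8660)  start (3,3)  tX=0.7600 tY=0.8891  stride 1/|dx|=2.0000 1/|dy|=1.1547
    cross x-line → (2,3), t=0.7600
    cross y-line → (2,4), t=0.8891
    cross y-line → (2,5), t=2.0438 (wall)
  → r_1 = 2.0438
beam 2: φ=90°, α=210°
  d=(-0.8660,-0.5000)  start (3,3)  tX=0.4388 tY=0.4600  stride 1/|dx|=1.1547 1/|dy|=2.0000
    cross x-line → (2,3), t=0.4388
    cross y-line → (2,2), t=0.4600
    cross x-line → (1,2), t=1.5935 (wall)
  → r_2 = 1.5935
beam 3: φ=180°, α=300°
  d=(0.5000,-0.8660)  start (3,3)  tX=1.2400 tY=0.2656  stride 1/|dx|=2.0000 1/|dy|=1.1547
    cross y-line → (3,2), t=0.2656
    cross x-line → (4,2), t=1.2400
    cross y-line → (4,1), t=1.4203
    cross y-line → (4,0), t=2.5750 (wall)
  → r_3 = 2.5750
beam 4: φ=270°, α=30°
  d=(0.8660,0.5000)  start (3,3)  tX=0.7159 tY=1.5400  stride 1/|dx|=1.1547 1/|dy|=2.0000
    cross x-line → (4,3), t=0.7159 (wall)
  → r_4 = 0.7159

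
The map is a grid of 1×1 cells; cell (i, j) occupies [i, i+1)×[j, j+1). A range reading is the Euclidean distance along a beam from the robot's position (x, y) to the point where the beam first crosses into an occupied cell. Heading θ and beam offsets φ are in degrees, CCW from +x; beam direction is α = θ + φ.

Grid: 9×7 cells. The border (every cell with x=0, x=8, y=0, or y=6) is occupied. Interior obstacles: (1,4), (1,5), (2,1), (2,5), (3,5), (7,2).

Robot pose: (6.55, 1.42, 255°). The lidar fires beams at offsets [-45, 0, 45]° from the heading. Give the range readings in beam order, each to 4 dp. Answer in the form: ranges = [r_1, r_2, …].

ranges = [0.8400, 0.4348, 0.4850]

beam 1: φ=-45°, α=210°
  dir = (cos 210°, sin 210°) = (-0.8660, -0.5000); from cell (6,1)
  next x-line at t=0.6351, next y-line at t=0.8400; Δt_x=1.1547, Δt_y=2.0000
    x: enter (5,1) at t=0.6351
    y: enter (5,0) at t=0.8400 ← occupied
  → r_1 = 0.8400
beam 2: φ=0°, α=255°
  dir = (cos 255°, sin 255°) = (-0.2588, -0.9659); from cell (6,1)
  next x-line at t=2.1250, next y-line at t=0.4348; Δt_x=3.8637, Δt_y=1.0353
    y: enter (6,0) at t=0.4348 ← occupied
  → r_2 = 0.4348
beam 3: φ=45°, α=300°
  dir = (cos 300°, sin 300°) = (0.5000, -0.8660); from cell (6,1)
  next x-line at t=0.9000, next y-line at t=0.4850; Δt_x=2.0000, Δt_y=1.1547
    y: enter (6,0) at t=0.4850 ← occupied
  → r_3 = 0.4850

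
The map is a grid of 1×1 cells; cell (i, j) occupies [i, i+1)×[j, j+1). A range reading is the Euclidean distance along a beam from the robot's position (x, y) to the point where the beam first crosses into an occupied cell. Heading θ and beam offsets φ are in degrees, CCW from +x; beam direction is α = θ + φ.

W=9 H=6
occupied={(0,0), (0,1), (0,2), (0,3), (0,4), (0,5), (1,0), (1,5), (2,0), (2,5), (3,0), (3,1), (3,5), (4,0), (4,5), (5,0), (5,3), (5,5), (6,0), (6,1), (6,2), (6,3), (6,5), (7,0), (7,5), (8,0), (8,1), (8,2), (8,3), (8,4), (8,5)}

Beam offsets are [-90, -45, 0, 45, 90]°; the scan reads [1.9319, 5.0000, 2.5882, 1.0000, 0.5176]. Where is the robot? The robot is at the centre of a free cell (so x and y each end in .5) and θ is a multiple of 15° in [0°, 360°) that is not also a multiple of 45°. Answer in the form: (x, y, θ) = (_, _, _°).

Candidates: 23 free-cell centres × 16 headings = 368 poses. Raycast each; keep the one whose scan matches to 4 dp.
  (1.5, 2.5, 300°): beam 1 = 0.5774 ≠ 1.9319 ✗
  (6.5, 4.5, 255°): beam 2 = 1.0000 ≠ 5.0000 ✗
  (5.5, 1.5, 75°): beam 1 = 0.5176 ≠ 1.9319 ✗
  (4.5, 2.5, 300°): beam 1 = 1.0000 ≠ 1.9319 ✗
  (1.5, 1.5, 150°): beam 1 = 4.0415 ≠ 1.9319 ✗
  …
  (1.5, 2.5, 75°): r_1=1.9319, r_2=5.0000, r_3=2.5882, r_4=1.0000, r_5=0.5176 — all match ✓
No second candidate reproduces the full scan.

(x, y, θ) = (1.5, 2.5, 75°)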